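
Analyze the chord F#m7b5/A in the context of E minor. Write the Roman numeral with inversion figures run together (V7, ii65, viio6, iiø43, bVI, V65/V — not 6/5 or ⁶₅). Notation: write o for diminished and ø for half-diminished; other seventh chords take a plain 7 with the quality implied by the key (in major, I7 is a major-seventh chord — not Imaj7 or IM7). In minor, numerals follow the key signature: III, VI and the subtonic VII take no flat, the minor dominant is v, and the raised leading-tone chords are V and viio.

The pitches F#-A-C-E form a half-diminished seventh chord rooted on F#.
In E minor, F# is the supertonic; the diatonic half-diminished seventh chord there is iiø7.
With A in the bass the chord is in first inversion, so the figured bass is 65.

iiø65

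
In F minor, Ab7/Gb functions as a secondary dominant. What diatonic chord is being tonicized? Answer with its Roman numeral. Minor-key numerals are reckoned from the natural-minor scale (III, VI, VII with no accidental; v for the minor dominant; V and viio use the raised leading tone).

The chord is a dominant seventh chord on Ab.
A dominant resolves down a perfect fifth: Ab → Db. In F minor, Db is scale degree 6, i.e. VI.

VI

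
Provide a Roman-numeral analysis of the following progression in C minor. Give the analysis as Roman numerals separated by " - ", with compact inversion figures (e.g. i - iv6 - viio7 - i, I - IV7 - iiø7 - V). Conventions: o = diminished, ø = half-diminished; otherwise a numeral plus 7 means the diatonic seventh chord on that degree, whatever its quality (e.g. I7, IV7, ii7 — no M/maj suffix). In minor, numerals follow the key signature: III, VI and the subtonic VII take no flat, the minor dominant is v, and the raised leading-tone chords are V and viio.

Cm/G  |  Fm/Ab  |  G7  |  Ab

Cm/G has root C, degree 1 in C minor, so i64.
Fm/Ab has root F, degree 4 in C minor, so iv6.
G7: dominant seventh chord on G = scale degree 5 → V7.
Ab has root Ab, degree 6 in C minor, so VI.

i64 - iv6 - V7 - VI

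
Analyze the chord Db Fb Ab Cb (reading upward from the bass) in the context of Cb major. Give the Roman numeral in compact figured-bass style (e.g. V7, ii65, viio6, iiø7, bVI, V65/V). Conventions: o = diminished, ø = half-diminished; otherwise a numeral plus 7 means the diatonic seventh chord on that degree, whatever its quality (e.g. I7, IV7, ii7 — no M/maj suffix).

ii7

Stacked in thirds the chord is Db-Fb-Ab-Cb: a minor seventh chord on Db.
In Cb major, Db is the supertonic; the diatonic minor seventh chord there is ii7.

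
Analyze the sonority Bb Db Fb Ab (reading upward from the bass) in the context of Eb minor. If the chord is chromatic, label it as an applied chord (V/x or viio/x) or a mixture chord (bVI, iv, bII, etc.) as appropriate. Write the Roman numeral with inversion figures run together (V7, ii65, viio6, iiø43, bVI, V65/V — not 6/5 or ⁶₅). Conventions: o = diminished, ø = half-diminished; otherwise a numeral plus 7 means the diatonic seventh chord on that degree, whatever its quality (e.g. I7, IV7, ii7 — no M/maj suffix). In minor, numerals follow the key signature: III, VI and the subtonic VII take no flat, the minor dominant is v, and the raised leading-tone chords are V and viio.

The pitches Bb-Db-Fb-Ab form a half-diminished seventh chord rooted on Bb.
Bb sits a half step below Cb (VI in Eb minor); a diminished chord there is the applied leading-tone chord of VI.

viiø7/VI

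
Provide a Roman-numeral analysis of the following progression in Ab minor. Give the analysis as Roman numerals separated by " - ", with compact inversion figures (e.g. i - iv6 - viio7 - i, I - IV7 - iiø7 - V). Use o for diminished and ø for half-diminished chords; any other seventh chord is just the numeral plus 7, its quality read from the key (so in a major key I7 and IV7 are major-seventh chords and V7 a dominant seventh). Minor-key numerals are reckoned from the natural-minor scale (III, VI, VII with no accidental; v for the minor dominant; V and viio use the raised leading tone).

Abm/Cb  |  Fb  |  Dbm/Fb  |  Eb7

Abm/Cb: root Ab is the tonic; minor triad there is i6.
Fb has root Fb, degree 6 in Ab minor, so VI.
Dbm/Fb: minor triad on Db = scale degree 4 → iv6.
Eb7 has root Eb, degree 5 in Ab minor, so V7.

i6 - VI - iv6 - V7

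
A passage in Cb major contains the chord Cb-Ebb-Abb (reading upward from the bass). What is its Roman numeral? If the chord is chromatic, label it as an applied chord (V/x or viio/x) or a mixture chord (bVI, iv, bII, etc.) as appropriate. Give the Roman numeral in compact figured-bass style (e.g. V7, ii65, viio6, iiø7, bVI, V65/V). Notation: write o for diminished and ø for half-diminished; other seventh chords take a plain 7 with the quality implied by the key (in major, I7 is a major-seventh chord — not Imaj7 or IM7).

Stacked in thirds the chord is Abb-Cb-Ebb: a major triad on Abb.
Abb is the lowered sixth degree of Cb major (diatonic 6 would be Ab). This is a major triad on the lowered sixth degree, borrowed from the parallel minor.
With Cb in the bass the chord is in first inversion, so the figured bass is 6.

bVI6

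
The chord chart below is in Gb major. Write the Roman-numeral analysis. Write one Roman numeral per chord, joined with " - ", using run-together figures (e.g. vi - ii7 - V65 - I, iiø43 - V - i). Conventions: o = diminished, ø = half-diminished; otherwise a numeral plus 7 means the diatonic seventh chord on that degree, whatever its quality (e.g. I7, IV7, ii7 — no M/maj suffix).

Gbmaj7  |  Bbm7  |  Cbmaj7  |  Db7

Gbmaj7 has root Gb, degree 1 in Gb major, so I7.
Bbm7 has root Bb, degree 3 in Gb major, so iii7.
Cbmaj7: root Cb is the subdominant; major seventh chord there is IV7.
Db7: root Db is the dominant; dominant seventh chord there is V7.

I7 - iii7 - IV7 - V7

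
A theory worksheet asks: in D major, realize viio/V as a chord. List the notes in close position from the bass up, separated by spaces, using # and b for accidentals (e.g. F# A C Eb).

G# B D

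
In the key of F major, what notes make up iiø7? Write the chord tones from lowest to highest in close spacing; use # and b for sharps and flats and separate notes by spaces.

iiø7 is the half-diminished supertonic seventh, borrowed from the parallel minor. In F major that root is G.
So the chord is G-Bb-Db-F, a half-diminished seventh chord.

G Bb Db F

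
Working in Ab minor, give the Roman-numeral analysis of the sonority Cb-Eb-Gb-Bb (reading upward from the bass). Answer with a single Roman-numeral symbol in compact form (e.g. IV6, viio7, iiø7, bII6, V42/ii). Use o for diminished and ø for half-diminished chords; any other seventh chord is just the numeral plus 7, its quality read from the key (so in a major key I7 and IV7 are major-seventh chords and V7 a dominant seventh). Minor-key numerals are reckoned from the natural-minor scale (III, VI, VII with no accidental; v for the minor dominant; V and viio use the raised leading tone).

Stacked in thirds the chord is Cb-Eb-Gb-Bb: a major seventh chord on Cb.
Cb is scale degree 3 in Ab minor, and a major seventh chord on that degree is written III7.

III7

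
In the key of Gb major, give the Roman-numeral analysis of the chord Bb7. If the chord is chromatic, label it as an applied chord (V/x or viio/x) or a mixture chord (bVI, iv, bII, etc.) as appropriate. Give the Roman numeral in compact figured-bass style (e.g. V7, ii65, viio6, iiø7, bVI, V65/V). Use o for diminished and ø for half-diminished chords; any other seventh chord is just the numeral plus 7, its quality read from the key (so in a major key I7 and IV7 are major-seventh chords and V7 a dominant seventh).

V7/vi

Stacked in thirds the chord is Bb-D-F-Ab: a dominant seventh chord on Bb.
Bb is not a diatonic chord root with this quality in Gb major, but it lies a perfect fifth above Eb (vi), so the chord functions as an applied dominant of vi.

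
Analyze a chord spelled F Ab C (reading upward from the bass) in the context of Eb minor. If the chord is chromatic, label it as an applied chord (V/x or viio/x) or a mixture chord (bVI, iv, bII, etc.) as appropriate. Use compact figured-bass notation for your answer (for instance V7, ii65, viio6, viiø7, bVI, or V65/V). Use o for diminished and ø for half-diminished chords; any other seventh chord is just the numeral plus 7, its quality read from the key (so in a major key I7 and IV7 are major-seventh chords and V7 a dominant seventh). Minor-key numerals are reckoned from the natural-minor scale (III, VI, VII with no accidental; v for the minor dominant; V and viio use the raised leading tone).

ii

The pitches F-Ab-C form a minor triad rooted on F.
F is the second degree of Eb minor. This is the minor supertonic, borrowed from the parallel major (the Dorian ii).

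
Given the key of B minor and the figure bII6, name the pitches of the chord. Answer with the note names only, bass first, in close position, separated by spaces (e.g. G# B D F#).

E G C

bII6 is the Neapolitan sixth — a major triad on the lowered second degree, here in its customary first inversion. In B minor that root is C.
So the chord is C-E-G, a major triad.
With the 6 figure the chord is in first inversion; from the bass E upward in close position it reads E-G-C.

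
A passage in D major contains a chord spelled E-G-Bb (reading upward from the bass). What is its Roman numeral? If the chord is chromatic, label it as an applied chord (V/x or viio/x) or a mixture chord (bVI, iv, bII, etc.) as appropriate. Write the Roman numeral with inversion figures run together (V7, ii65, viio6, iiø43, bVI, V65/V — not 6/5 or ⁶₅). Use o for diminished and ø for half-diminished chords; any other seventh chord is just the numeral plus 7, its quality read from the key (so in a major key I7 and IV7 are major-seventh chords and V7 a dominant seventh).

iio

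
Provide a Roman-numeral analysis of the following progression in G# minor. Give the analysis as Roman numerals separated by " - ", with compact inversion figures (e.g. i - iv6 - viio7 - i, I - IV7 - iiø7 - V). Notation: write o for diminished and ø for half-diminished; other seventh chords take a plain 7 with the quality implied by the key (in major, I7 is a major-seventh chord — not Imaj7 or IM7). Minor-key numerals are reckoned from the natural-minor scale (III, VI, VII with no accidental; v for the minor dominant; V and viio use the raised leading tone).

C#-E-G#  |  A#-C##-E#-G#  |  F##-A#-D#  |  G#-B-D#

C#-E-G# has root C#, degree 4 in G# minor, so iv.
A#-C##-E#-G#: a dominant seventh chord on A#, the applied dominant of V → V7/V.
F##-A#-D#: major triad on D# = scale degree 5 → V6.
G#-B-D#: minor triad on G# = scale degree 1 → i.

iv - V7/V - V6 - i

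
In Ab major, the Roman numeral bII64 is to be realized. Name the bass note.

Fb

bII in Ab major has root Bbb; the chord is Bbb-Db-Fb.
The figure 64 means second inversion — the fifth is in the bass.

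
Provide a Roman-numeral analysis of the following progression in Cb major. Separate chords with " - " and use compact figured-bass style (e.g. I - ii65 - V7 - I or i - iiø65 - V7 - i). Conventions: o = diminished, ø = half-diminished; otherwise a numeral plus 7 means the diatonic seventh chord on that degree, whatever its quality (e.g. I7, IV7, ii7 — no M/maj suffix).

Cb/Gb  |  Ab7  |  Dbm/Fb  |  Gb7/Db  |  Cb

I64 - V7/ii - ii6 - V43 - I

Cb/Gb has root Cb, degree 1 in Cb major, so I64.
Ab7: chromatic; Ab is V of ii, so V7/ii.
Dbm/Fb: root Db is the supertonic; minor triad there is ii6.
Gb7/Db: dominant seventh chord on Gb = scale degree 5 → V43.
Cb has root Cb, degree 1 in Cb major, so I.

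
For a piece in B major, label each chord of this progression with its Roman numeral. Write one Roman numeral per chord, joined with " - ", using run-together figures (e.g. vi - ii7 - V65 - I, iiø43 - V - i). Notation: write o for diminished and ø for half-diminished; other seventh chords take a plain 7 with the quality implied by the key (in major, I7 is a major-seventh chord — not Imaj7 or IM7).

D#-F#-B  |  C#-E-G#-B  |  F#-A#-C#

D#-F#-B: major triad on B = scale degree 1 → I6.
C#-E-G#-B has root C#, degree 2 in B major, so ii7.
F#-A#-C# has root F#, degree 5 in B major, so V.

I6 - ii7 - V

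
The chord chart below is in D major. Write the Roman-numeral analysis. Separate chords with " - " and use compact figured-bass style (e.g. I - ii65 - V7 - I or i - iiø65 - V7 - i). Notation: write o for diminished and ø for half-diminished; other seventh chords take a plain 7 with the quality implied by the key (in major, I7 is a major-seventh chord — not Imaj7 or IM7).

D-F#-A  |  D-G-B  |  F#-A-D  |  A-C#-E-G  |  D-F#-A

D-F#-A: major triad on D = scale degree 1 → I.
D-G-B has root G, degree 4 in D major, so IV64.
F#-A-D has root D, degree 1 in D major, so I6.
A-C#-E-G: root A is the dominant; dominant seventh chord there is V7.
D-F#-A has root D, degree 1 in D major, so I.

I - IV64 - I6 - V7 - I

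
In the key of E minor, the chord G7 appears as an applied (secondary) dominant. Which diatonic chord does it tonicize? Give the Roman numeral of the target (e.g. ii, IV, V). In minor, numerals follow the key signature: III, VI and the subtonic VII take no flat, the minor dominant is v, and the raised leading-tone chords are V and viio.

VI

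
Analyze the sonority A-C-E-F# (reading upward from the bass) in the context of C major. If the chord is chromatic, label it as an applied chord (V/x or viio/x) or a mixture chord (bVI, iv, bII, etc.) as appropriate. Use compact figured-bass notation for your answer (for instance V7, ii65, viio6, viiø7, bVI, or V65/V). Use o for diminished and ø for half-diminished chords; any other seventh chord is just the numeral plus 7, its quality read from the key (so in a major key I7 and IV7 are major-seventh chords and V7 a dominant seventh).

Stacked in thirds the chord is F#-A-C-E: a half-diminished seventh chord on F#.
F# sits a half step below G (V in C major); a diminished chord there is the applied leading-tone chord of V.
With A in the bass the chord is in first inversion, so the figured bass is 65.

viiø65/V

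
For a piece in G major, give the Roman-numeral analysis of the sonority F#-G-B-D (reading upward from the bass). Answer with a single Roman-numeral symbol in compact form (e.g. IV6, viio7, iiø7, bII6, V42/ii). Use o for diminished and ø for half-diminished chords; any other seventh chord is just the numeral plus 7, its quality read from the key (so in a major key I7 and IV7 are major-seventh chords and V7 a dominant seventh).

I42

The pitches G-B-D-F# form a major seventh chord rooted on G.
G is scale degree 1 in G major, and a major seventh chord on that degree is written I7.
With F# in the bass the chord is in third inversion, so the figured bass is 42.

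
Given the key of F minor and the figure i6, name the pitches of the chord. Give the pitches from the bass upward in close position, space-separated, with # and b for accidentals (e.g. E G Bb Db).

Ab C F

The numeral's case and figure indicate a minor triad. In F minor its root, the first degree, is F.
That chord is spelled F-Ab-C.
With the 6 figure the chord is in first inversion; from the bass Ab upward in close position it reads Ab-C-F.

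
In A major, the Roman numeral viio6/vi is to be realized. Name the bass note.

G#

The applied chord viio6/vi is rooted on E#: E#-G#-B.
The figure 6 means first inversion — the third is in the bass.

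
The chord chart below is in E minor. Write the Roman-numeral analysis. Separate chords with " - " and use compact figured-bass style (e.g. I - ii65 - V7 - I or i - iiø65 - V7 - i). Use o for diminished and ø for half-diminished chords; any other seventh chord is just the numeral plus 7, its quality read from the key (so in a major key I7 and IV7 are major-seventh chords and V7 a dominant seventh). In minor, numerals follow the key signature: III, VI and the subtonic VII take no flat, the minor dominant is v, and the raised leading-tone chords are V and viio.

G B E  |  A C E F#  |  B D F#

i6 - iiø65 - v

G-B-E: root E is the tonic; minor triad there is i6.
A-C-E-F# has root F#, degree 2 in E minor, so iiø65.
B-D-F#: root B is the dominant; minor triad there is v.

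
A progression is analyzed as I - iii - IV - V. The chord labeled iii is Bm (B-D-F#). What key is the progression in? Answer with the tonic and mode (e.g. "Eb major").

The chord Bm is a minor triad rooted on B; its label is iii.
iii on B implies B is the mediant; that puts the tonic at G, and the lowercase numeral fits major mode.

G major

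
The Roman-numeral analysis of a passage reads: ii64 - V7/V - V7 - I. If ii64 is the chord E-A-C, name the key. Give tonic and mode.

G major

ii64 is given as E-A-C — a minor triad with root A.
Counting down one scale step from A places the tonic on G; a minor triad on degree 2 is diatonic only in major.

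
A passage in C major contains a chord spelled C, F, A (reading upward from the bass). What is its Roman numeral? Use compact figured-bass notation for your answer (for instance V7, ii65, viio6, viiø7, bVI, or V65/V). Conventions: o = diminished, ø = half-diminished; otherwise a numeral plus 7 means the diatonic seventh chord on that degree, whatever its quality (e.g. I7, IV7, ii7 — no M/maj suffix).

The pitches F-A-C form a major triad rooted on F.
In C major, F is the subdominant; the diatonic major triad there is IV.
With C in the bass the chord is in second inversion, so the figured bass is 64.

IV64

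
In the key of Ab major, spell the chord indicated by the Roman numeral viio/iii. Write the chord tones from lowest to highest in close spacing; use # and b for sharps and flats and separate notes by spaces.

viio/iii is a secondary leading-tone chord. The target iii is C in Ab major; the applied chord is rooted a semitone below, on B.
Building a diminished triad on B gives B-D-F.

B D F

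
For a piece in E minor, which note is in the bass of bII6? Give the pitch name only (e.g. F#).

A

bII in E minor has root F; the chord is F-A-C.
The figure 6 means first inversion — the third is in the bass.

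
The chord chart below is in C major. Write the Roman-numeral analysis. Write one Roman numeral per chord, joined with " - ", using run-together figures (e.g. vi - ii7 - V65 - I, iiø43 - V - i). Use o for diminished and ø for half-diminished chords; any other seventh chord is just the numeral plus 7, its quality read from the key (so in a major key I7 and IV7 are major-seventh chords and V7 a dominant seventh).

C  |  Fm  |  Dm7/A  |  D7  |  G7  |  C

I - iv - ii43 - V7/V - V7 - I

C has root C, degree 1 in C major, so I.
Fm: F with this quality isn't in the key; it's iv, borrowed from the parallel minor.
Dm7/A has root D, degree 2 in C major, so ii43.
D7: chromatic; D is V of V, so V7/V.
G7 has root G, degree 5 in C major, so V7.
C: root C is the tonic; major triad there is I.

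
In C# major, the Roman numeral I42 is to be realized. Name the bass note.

I in C# major has root C#; the chord is C#-E#-G#-B#.
The figure 42 means third inversion — the seventh is in the bass.

B#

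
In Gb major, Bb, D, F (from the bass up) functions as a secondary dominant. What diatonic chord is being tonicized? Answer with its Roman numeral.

vi

The chord is a major triad on Bb.
A dominant resolves down a perfect fifth: Bb → Eb. In Gb major, Eb is scale degree 6, i.e. vi.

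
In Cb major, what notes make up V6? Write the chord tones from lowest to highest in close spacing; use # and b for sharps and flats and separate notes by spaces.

The numeral's case and figure indicate a major triad. In Cb major its root, the dominant, is Gb.
That chord is spelled Gb-Bb-Db.
With the 6 figure the chord is in first inversion; from the bass Bb upward in close position it reads Bb-Db-Gb.

Bb Db Gb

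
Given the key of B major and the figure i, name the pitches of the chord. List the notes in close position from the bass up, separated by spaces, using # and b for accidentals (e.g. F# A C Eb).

B D F#

i is the minor tonic, borrowed from the parallel minor. In B major that root is B.
So the chord is B-D-F#.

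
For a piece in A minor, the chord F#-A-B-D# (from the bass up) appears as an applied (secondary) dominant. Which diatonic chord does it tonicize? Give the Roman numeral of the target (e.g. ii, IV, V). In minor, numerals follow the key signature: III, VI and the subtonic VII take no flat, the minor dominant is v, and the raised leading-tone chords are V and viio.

V

The chord is a dominant seventh chord on B.
A dominant resolves down a perfect fifth: B → E. In A minor, E is scale degree 5, i.e. V.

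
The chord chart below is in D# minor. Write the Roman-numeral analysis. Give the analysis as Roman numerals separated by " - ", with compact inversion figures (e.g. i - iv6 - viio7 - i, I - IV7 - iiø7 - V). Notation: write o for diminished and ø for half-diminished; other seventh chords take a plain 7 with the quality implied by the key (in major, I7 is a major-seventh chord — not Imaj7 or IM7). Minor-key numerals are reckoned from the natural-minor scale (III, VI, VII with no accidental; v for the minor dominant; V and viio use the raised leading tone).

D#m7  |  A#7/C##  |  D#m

D#m7: root D# is the tonic; minor seventh chord there is i7.
A#7/C##: dominant seventh chord on A# = scale degree 5 → V65.
D#m: minor triad on D# = scale degree 1 → i.

i7 - V65 - i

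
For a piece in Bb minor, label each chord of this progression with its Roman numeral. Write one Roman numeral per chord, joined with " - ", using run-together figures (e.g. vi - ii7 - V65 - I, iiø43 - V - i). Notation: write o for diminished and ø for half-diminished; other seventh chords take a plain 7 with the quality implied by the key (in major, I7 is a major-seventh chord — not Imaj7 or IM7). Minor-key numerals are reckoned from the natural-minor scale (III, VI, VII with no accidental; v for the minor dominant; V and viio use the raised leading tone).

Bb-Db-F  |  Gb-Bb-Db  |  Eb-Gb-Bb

Bb-Db-F has root Bb, degree 1 in Bb minor, so i.
Gb-Bb-Db: root Gb is the submediant; major triad there is VI.
Eb-Gb-Bb has root Eb, degree 4 in Bb minor, so iv.

i - VI - iv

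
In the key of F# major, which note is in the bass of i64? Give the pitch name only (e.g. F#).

i in F# major has root F#; the chord is F#-A-C#.
The figure 64 means second inversion — the fifth is in the bass.

C#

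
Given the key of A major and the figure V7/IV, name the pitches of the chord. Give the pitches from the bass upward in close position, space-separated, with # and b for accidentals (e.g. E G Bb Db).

A C# E G

V7/IV is a secondary dominant — the dominant seventh of IV. IV in A major is D, so the applied chord's root is A, a perfect fifth above.
Building a dominant seventh chord on A gives A-C#-E-G.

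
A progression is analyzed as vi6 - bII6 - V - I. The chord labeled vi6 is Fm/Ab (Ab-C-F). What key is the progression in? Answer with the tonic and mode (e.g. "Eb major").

vi6 is given as Ab-C-F — a minor triad with root F.
vi6 on F implies F is the submediant; that puts the tonic at Ab, and the lowercase numeral fits major mode.

Ab major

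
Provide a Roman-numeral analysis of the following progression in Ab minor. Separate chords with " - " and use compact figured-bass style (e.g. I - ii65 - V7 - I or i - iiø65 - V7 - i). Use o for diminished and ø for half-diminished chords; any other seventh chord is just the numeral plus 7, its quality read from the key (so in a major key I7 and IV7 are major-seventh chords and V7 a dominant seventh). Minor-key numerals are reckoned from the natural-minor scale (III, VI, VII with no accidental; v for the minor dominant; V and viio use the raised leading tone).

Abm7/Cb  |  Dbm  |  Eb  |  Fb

i65 - iv - V - VI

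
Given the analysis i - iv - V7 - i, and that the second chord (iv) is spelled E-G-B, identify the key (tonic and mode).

The chord Em is a minor triad rooted on E; its label is iv.
If E is scale degree 4 and the mode makes that degree carry a minor triad, the tonic is B and the mode is minor.

B minor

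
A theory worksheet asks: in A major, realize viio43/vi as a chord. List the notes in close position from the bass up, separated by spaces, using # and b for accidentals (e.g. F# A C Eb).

viio43/vi is a secondary leading-tone chord. The target vi is F# in A major; the applied chord is rooted a semitone below, on E#.
Building a fully diminished seventh chord on E# gives E#-G#-B-D.
The figured bass 43 indicates second inversion, placing the fifth (B) in the bass: B-D-E#-G#.

B D E# G#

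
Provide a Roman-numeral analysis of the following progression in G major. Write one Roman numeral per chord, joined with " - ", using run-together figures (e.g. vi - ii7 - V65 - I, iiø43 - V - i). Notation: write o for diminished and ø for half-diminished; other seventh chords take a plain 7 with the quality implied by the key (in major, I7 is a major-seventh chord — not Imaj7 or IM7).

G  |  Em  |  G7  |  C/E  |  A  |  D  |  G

I - vi - V7/IV - IV6 - V/V - V - I

G: root G is the tonic; major triad there is I.
Em has root E, degree 6 in G major, so vi.
G7 is the secondary dominant of IV (dominant seventh chord on G): V7/IV.
C/E has root C, degree 4 in G major, so IV6.
A: chromatic; A is V of V, so V/V.
D: major triad on D = scale degree 5 → V.
G: root G is the tonic; major triad there is I.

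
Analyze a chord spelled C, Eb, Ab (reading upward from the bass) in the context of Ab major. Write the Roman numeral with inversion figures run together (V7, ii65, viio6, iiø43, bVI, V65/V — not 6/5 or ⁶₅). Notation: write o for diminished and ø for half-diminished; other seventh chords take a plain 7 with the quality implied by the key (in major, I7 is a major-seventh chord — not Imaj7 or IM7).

The pitches Ab-C-Eb form a major triad rooted on Ab.
Ab is scale degree 1 in Ab major, and a major triad on that degree is written I.
With C in the bass the chord is in first inversion, so the figured bass is 6.

I6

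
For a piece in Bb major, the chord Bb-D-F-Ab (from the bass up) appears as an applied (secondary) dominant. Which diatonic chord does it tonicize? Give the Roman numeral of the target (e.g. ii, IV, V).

IV

The chord is a dominant seventh chord on Bb.
A dominant resolves down a perfect fifth: Bb → Eb. In Bb major, Eb is scale degree 4, i.e. IV.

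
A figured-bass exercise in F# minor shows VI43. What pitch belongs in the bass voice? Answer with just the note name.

A

VI in F# minor has root D; the chord is D-F#-A-C#.
The figure 43 means second inversion — the fifth is in the bass.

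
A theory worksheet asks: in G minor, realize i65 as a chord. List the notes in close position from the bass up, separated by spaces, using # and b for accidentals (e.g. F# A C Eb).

Bb D F G

The numeral's case and figure indicate a minor seventh chord. In G minor its root, scale degree 1, is G.
Stacking thirds from G gives G-Bb-D-F.
The figured bass 65 indicates first inversion, placing the third (Bb) in the bass: Bb-D-F-G.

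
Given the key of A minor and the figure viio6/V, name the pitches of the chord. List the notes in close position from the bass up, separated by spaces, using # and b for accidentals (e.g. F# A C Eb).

F# A D#

viio6/V is a secondary leading-tone chord. The target V is E in A minor; the applied chord is rooted a semitone below, on D#.
Building a diminished triad on D# gives D#-F#-A.
With the 6 figure the chord is in first inversion; from the bass F# upward in close position it reads F#-A-D#.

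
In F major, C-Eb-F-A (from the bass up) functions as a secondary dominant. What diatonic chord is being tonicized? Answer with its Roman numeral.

IV

The chord is a dominant seventh chord on F.
A dominant resolves down a perfect fifth: F → Bb. In F major, Bb is scale degree 4, i.e. IV.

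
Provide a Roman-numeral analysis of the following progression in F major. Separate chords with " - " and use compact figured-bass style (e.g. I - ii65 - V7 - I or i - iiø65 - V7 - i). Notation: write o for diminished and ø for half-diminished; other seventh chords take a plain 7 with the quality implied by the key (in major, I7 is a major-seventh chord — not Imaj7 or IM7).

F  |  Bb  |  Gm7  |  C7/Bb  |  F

I - IV - ii7 - V42 - I

F: root F is the tonic; major triad there is I.
Bb has root Bb, degree 4 in F major, so IV.
Gm7 has root G, degree 2 in F major, so ii7.
C7/Bb has root C, degree 5 in F major, so V42.
F: major triad on F = scale degree 1 → I.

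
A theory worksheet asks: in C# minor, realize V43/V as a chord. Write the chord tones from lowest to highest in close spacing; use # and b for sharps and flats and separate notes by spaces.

A# C# D# F##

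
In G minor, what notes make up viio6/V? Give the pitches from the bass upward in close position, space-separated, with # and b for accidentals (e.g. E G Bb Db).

E G C#

The slash marks an applied leading-tone chord: viio of V. In G minor, V is D, so the leading tone to it is C#, a half step below.
Building a diminished triad on C# gives C#-E-G.
With the 6 figure the chord is in first inversion; from the bass E upward in close position it reads E-G-C#.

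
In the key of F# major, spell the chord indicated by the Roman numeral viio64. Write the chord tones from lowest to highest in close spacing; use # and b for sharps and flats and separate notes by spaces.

In F# major, scale degree 7 is E#, and the diatonic chord built there is a diminished triad.
Stacking thirds from E# gives E#-G#-B.
The figured bass 64 indicates second inversion, placing the fifth (B) in the bass: B-E#-G#.

B E# G#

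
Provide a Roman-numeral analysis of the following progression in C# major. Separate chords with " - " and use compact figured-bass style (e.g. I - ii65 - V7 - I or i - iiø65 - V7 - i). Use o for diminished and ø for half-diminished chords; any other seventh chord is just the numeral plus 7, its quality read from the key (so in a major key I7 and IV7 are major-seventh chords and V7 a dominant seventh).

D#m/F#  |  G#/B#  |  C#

ii6 - V6 - I

D#m/F# has root D#, degree 2 in C# major, so ii6.
G#/B#: major triad on G# = scale degree 5 → V6.
C#: root C# is the tonic; major triad there is I.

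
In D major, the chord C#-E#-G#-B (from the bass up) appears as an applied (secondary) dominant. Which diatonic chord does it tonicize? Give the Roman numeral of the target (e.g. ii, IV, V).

The chord is a dominant seventh chord on C#.
A dominant resolves down a perfect fifth: C# → F#. In D major, F# is scale degree 3, i.e. iii.

iii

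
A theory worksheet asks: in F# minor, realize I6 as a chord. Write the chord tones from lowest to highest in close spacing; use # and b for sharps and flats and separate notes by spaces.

I6 is the major tonic (Picardy third), borrowed from the parallel major. In F# minor that root is F#.
So the chord is F#-A#-C#, a major triad.
The figured bass 6 indicates first inversion, placing the third (A#) in the bass: A#-C#-F#.

A# C# F#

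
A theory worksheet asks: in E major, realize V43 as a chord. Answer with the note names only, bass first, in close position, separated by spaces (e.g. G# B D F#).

In E major, scale degree 5 is B, and the diatonic chord built there is a dominant seventh chord.
Stacking thirds from B gives B-D#-F#-A.
The figured bass 43 indicates second inversion, placing the fifth (F#) in the bass: F#-A-B-D#.

F# A B D#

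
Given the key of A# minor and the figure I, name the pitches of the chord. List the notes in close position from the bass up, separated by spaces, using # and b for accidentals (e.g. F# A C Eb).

I is the major tonic (Picardy third), borrowed from the parallel major. In A# minor that root is A#.
So the chord is A#-C##-E#, a major triad.

A# C## E#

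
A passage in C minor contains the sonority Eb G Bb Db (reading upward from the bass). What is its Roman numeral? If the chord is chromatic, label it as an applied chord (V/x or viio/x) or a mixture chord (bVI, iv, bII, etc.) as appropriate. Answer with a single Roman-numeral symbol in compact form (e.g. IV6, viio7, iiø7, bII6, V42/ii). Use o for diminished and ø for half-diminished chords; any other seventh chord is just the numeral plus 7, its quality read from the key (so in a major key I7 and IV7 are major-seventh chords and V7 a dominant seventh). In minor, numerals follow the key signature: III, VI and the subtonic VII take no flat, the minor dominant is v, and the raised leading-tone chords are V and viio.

V7/VI

The pitches Eb-G-Bb-Db form a dominant seventh chord rooted on Eb.
Eb is not a diatonic chord root with this quality in C minor, but it lies a perfect fifth above Ab (VI), so the chord functions as an applied dominant of VI.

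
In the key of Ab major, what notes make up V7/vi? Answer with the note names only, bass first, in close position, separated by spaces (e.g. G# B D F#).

C E G Bb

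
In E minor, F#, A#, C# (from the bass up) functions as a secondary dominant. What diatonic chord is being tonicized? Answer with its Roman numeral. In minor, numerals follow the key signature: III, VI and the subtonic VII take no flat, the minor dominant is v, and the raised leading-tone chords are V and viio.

V

The chord is a major triad on F#.
A dominant resolves down a perfect fifth: F# → B. In E minor, B is scale degree 5, i.e. V.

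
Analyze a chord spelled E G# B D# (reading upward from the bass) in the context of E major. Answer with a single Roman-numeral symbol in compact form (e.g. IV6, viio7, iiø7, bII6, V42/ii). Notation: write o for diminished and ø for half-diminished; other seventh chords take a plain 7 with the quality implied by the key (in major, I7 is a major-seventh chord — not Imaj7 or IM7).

Stacked in thirds the chord is E-G#-B-D#: a major seventh chord on E.
E is scale degree 1 in E major, and a major seventh chord on that degree is written I7.

I7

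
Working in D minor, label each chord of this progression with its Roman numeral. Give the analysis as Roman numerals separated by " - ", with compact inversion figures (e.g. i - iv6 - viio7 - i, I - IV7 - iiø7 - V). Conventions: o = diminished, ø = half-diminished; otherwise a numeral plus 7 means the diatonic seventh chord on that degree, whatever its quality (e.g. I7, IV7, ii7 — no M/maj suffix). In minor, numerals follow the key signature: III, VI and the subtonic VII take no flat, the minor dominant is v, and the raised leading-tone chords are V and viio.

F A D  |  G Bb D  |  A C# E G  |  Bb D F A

i6 - iv - V7 - VI7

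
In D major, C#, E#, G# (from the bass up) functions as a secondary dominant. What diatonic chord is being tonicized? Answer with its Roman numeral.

iii

The chord is a major triad on C#.
A dominant resolves down a perfect fifth: C# → F#. In D major, F# is scale degree 3, i.e. iii.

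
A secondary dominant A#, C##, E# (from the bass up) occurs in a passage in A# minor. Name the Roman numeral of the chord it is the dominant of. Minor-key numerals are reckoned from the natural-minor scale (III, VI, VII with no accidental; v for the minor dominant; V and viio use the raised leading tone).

iv

The chord is a major triad on A#.
A dominant resolves down a perfect fifth: A# → D#. In A# minor, D# is scale degree 4, i.e. iv.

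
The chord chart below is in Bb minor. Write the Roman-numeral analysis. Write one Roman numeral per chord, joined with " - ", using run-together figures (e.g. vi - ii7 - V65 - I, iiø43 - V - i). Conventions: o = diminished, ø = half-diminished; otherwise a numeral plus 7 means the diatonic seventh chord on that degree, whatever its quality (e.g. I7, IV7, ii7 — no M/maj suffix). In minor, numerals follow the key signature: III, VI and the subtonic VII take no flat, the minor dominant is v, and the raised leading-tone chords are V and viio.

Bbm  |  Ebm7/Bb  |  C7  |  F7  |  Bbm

i - iv43 - V7/V - V7 - i

Bbm: root Bb is the tonic; minor triad there is i.
Ebm7/Bb: root Eb is the subdominant; minor seventh chord there is iv43.
C7 is the secondary dominant of V (dominant seventh chord on C): V7/V.
F7 has root F, degree 5 in Bb minor, so V7.
Bbm: root Bb is the tonic; minor triad there is i.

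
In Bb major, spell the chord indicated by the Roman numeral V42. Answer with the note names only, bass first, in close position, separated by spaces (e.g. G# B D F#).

Eb F A C

In Bb major, the dominant is F, and the diatonic chord built there is a dominant seventh chord.
That chord is spelled F-A-C-Eb.
The figured bass 42 indicates third inversion, placing the seventh (Eb) in the bass: Eb-F-A-C.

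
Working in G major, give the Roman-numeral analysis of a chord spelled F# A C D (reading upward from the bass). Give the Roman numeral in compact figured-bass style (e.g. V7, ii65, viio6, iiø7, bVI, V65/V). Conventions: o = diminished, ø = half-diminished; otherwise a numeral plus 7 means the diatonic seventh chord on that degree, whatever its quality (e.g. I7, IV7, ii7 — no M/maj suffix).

V65

Stacked in thirds the chord is D-F#-A-C: a dominant seventh chord on D.
In G major, D is the dominant; the diatonic dominant seventh chord there is V7.
With F# in the bass the chord is in first inversion, so the figured bass is 65.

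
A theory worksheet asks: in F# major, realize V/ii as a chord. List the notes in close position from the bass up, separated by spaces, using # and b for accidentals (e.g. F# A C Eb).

D# F## A#

The slash means an applied dominant: we want the dominant of ii. In F# major, ii is G# minor, and its dominant is built on D#.
Building a major triad on D# gives D#-F##-A#.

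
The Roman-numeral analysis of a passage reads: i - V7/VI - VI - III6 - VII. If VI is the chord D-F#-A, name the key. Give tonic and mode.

The anchor chord is a major triad on D, labeled VI.
If D is scale degree 6 and the mode makes that degree carry a major triad, the tonic is F# and the mode is minor.

F# minor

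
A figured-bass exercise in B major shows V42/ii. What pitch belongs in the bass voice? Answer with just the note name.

F#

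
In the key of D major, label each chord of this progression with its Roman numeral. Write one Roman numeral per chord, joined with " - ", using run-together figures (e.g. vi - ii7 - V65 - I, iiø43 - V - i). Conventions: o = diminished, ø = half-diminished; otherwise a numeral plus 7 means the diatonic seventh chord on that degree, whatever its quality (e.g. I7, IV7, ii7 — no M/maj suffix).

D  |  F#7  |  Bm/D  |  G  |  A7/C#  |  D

D has root D, degree 1 in D major, so I.
F#7: a dominant seventh chord on F#, the applied dominant of vi → V7/vi.
Bm/D: root B is the submediant; minor triad there is vi6.
G: root G is the subdominant; major triad there is IV.
A7/C#: dominant seventh chord on A = scale degree 5 → V65.
D has root D, degree 1 in D major, so I.

I - V7/vi - vi6 - IV - V65 - I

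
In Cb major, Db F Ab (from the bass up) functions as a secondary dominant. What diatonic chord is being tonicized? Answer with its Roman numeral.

The chord is a major triad on Db.
A dominant resolves down a perfect fifth: Db → Gb. In Cb major, Gb is scale degree 5, i.e. V.

V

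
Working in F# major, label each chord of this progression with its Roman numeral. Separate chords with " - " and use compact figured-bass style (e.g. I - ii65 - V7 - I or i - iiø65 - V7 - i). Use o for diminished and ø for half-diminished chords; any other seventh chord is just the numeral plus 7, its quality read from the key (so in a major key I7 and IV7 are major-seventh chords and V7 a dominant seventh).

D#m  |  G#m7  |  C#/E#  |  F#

D#m: root D# is the submediant; minor triad there is vi.
G#m7 has root G#, degree 2 in F# major, so ii7.
C#/E#: major triad on C# = scale degree 5 → V6.
F#: root F# is the tonic; major triad there is I.

vi - ii7 - V6 - I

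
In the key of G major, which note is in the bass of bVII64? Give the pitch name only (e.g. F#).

C

bVII in G major has root F; the chord is F-A-C.
The figure 64 means second inversion — the fifth is in the bass.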